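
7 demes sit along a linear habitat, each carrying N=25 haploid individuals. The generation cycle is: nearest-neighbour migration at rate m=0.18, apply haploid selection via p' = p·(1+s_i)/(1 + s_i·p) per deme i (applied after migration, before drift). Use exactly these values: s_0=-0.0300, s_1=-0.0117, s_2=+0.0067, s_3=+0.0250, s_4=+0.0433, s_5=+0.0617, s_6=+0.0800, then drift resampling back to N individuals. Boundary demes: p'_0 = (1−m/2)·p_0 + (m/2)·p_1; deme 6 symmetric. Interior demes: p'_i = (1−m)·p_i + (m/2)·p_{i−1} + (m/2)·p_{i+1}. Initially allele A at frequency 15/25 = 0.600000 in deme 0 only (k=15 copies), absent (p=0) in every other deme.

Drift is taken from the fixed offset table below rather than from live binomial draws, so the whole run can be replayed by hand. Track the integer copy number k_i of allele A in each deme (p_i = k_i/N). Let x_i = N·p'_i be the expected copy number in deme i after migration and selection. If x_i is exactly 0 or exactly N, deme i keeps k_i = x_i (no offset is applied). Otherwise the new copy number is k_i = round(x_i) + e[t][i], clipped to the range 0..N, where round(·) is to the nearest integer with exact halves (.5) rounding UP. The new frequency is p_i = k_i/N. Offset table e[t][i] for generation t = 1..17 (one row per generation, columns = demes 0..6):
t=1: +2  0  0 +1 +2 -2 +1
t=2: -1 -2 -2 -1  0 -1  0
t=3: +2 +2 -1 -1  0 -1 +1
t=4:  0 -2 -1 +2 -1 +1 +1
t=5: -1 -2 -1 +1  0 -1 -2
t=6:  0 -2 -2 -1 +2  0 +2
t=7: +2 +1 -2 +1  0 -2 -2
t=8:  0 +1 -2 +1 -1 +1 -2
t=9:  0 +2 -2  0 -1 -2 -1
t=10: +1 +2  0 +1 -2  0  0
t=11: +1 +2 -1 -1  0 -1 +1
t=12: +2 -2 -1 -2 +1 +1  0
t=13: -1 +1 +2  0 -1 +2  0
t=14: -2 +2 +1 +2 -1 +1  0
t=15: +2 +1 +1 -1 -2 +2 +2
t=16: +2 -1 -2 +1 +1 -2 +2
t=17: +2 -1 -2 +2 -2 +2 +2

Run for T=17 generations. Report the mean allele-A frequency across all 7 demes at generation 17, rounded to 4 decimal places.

0.1543

t=0: k=[15 0 0 0 0 0 0]
t=1: x=[13.4610 1.3350 0.0000 0.0000 0.0000 0.0000 0.0000] k=[15 1 0 0 0 0 0]
t=2: x=[13.5512 2.1468 0.0906 0.0000 0.0000 0.0000 0.0000] k=[13 0 0 0 0 0 0]
t=3: x=[11.6403 1.1569 0.0000 0.0000 0.0000 0.0000 0.0000] k=[14 3 0 0 0 0 0]
t=4: x=[12.8198 3.6829 0.2718 0.0000 0.0000 0.0000 0.0000] k=[13 2 0 0 0 0 0]
t=5: x=[11.8201 2.7808 0.1812 0.0000 0.0000 0.0000 0.0000] k=[11 1 0 0 0 0 0]
t=6: x=[9.9172 1.7903 0.0906 0.0000 0.0000 0.0000 0.0000] k=[10 0 0 0 0 0 0]
t=7: x=[8.9245 0.8898 0.0000 0.0000 0.0000 0.0000 0.0000] k=[11 2 0 0 0 0 0]
t=8: x=[10.0067 2.6024 0.1812 0.0000 0.0000 0.0000 0.0000] k=[10 4 0 0 0 0 0]
t=9: x=[9.2816 4.1392 0.3624 0.0000 0.0000 0.0000 0.0000] k=[9 6 0 0 0 0 0]
t=10: x=[8.5578 5.6782 0.5435 0.0000 0.0000 0.0000 0.0000] k=[10 8 1 0 0 0 0]
t=11: x=[9.6390 7.4881 1.5497 0.0922 0.0000 0.0000 0.0000] k=[11 9 1 0 0 0 0]
t=12: x=[10.6335 8.3943 1.6402 0.0922 0.0000 0.0000 0.0000] k=[13 6 1 0 0 0 0]
t=13: x=[12.1797 6.1254 1.3686 0.0922 0.0000 0.0000 0.0000] k=[11 7 3 0 0 0 0]
t=14: x=[10.4543 6.9408 3.1081 0.2767 0.0000 0.0000 0.0000] k=[8 9 4 2 0 0 0]
t=15: x=[7.9242 8.3943 4.2937 2.0459 0.1877 0.0000 0.0000] k=[10 9 5 1 0 0 0]
t=16: x=[9.7284 8.6633 5.0268 1.3001 0.0939 0.0000 0.0000] k=[12 8 3 2 1 0 0]
t=17: x=[11.4507 7.8465 3.3795 2.0459 1.0415 0.0955 0.0000] k=[13 7 1 4 0 2 0]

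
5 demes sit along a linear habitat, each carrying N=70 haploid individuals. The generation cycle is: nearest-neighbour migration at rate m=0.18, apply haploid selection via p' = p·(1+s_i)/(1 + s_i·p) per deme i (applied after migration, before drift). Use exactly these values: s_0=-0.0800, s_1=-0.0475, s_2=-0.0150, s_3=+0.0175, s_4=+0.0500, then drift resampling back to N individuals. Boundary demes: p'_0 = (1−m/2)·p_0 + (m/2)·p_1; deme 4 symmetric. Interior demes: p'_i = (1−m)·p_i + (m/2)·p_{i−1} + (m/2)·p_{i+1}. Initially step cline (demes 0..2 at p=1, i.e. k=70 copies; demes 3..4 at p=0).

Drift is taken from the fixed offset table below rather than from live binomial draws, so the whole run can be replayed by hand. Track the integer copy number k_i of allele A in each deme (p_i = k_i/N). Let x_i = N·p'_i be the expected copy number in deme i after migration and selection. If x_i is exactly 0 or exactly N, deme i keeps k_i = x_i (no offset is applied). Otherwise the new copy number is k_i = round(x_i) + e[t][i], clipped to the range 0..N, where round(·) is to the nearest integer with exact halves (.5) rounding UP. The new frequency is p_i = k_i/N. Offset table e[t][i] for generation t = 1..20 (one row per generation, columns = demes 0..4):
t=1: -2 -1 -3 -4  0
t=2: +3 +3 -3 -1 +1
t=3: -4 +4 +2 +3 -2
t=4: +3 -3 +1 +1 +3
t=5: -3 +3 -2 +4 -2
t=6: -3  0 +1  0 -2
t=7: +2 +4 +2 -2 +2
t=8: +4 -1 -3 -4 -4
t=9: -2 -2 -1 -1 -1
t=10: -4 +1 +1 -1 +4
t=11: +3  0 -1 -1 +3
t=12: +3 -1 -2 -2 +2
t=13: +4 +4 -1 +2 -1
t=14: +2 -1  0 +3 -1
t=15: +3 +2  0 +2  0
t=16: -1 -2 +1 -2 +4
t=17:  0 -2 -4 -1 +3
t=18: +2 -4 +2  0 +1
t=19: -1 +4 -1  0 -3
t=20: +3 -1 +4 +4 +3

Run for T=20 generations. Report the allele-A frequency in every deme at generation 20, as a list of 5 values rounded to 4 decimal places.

[0.9143, 0.6857, 0.5857, 0.5000, 0.4857]

t=0: k=[70 70 70 0 0]
t=1: x=[70.0000 70.0000 63.6128 6.4002 0.0000] k=[70 70 61 2 0]
t=2: x=[70.0000 69.1501 56.3346 7.2419 0.1890] k=[70 70 53 6 1]
t=3: x=[70.0000 68.3954 50.0853 9.9269 1.5209] k=[70 70 52 13 0]
t=4: x=[70.0000 68.3012 49.8941 15.5488 1.2275] k=[70 65 51 17 4]
t=5: x=[69.5111 63.9254 48.9784 19.1302 5.4085] k=[67 67 47 23 3]
t=6: x=[66.7512 64.9778 46.4042 23.6308 5.0228] k=[64 65 47 24 3]
t=7: x=[63.6229 62.9889 46.3137 24.4553 5.1166] k=[66 67 48 22 7]
t=8: x=[65.7705 64.9778 47.1379 23.2586 8.7155] k=[70 64 44 19 5]
t=9: x=[69.4134 62.4172 43.3008 20.2387 6.5437] k=[67 60 42 19 6]
t=10: x=[66.0721 58.5516 41.2944 20.1480 7.4901] k=[62 60 42 19 11]
t=11: x=[61.1981 58.0866 41.2944 20.6013 12.2038] k=[64 58 40 20 15]
t=12: x=[62.9486 56.3945 39.5603 21.6083 16.0454] k=[66 55 38 20 18]
t=13: x=[64.6095 53.8637 37.6472 21.6989 18.8443] k=[69 58 37 24 18]
t=14: x=[67.8423 56.5800 37.4570 24.9077 19.2126] k=[70 56 37 28 18]
t=15: x=[68.6326 54.9840 37.6372 28.2016 19.5807] k=[70 57 38 30 20]
t=16: x=[68.7301 55.9206 38.7287 30.1173 21.6222] k=[68 54 40 28 26]
t=17: x=[66.4708 53.3914 39.9210 29.1948 26.9844] k=[66 51 36 28 30]
t=18: x=[64.2232 50.3189 36.3660 29.1948 30.6580] k=[66 46 38 29 32]
t=19: x=[63.7407 46.3236 37.6472 30.3780 32.5781] k=[63 50 37 30 30]
t=20: x=[61.2088 49.2976 37.2768 30.9292 30.8392] k=[64 48 41 35 34]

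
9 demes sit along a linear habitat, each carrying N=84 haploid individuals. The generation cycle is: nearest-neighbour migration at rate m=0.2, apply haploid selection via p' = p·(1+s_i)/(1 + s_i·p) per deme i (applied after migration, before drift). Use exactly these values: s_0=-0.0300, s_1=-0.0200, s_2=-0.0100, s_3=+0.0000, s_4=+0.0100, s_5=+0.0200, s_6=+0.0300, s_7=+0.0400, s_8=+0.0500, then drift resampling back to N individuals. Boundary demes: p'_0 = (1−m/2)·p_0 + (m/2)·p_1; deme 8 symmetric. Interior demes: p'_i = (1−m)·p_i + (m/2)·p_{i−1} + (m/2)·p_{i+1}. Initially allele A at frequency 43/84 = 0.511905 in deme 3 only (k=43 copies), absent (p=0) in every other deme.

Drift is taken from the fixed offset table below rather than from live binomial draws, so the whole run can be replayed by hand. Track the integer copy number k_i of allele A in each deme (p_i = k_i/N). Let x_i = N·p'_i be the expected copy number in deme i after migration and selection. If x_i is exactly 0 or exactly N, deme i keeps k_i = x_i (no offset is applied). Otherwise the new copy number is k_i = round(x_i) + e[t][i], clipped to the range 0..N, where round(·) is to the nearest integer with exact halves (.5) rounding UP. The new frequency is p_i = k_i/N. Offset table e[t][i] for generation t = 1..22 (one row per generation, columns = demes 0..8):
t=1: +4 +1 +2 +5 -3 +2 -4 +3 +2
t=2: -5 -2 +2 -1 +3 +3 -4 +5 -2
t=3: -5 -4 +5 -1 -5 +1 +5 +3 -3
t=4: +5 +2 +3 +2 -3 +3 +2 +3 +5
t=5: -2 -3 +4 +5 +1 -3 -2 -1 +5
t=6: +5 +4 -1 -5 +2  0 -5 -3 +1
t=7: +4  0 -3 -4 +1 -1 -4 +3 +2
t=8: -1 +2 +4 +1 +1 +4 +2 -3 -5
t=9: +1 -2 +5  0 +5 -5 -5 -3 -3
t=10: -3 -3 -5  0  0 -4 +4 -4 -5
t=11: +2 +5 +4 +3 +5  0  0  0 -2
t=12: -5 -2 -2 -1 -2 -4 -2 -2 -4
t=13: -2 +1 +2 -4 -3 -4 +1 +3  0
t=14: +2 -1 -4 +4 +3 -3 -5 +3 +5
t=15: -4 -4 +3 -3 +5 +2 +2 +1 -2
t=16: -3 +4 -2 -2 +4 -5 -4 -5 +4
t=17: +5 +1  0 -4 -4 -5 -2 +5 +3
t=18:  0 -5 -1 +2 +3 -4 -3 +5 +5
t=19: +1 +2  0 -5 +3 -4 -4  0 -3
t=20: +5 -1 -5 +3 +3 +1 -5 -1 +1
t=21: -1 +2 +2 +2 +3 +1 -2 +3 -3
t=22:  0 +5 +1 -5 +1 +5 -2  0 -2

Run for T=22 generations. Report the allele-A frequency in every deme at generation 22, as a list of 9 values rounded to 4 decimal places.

t=0: k=[0 0 0 43 0 0 0 0 0]
t=1: x=[0.0000 0.0000 4.2592 34.4000 4.3408 0.0000 0.0000 0.0000 0.0000] k=[0 0 6 39 1 0 0 0 0]
t=2: x=[0.0000 0.5881 8.6219 31.9000 4.7443 0.1020 0.0000 0.0000 0.0000] k=[0 0 11 31 8 3 0 0 0]
t=3: x=[0.0000 1.0783 11.7977 26.7000 9.8865 3.2615 0.3090 0.0000 0.0000] k=[0 0 17 26 5 4 5 0 0]
t=4: x=[0.0000 1.6667 16.0690 23.0000 7.0641 4.2797 4.5249 0.5199 0.0000] k=[0 4 19 25 4 7 7 4 0]
t=5: x=[0.3881 5.0041 17.9577 22.3000 6.4591 6.8231 6.8845 4.0485 0.4199] k=[0 2 22 27 7 4 5 3 5]
t=6: x=[0.1940 3.7274 20.3447 24.5000 8.7779 4.4833 4.8329 3.5303 5.0256] k=[5 8 19 20 11 4 0 1 6]
t=7: x=[5.1507 8.6421 17.8583 19.0000 11.2969 4.3815 0.5149 1.4550 5.7562] k=[9 9 15 15 12 3 0 4 8]
t=8: x=[8.7582 9.4296 14.2805 14.7000 11.4984 3.6689 0.7208 4.1521 7.9441] k=[8 11 18 16 12 8 3 1 3]
t=9: x=[8.0749 11.2024 16.9635 15.8000 12.1027 8.0429 3.3950 1.4550 2.9351] k=[9 9 22 16 17 3 0 0 0]
t=10: x=[8.7582 10.1188 19.9467 16.7000 15.6262 4.1779 0.3090 0.0000 0.0000] k=[6 7 15 17 16 0 4 0 0]
t=11: x=[5.9299 7.5599 14.2805 16.7000 14.6198 2.0390 3.2922 0.4159 0.0000] k=[8 13 18 20 20 2 3 0 0]
t=12: x=[8.2701 12.7796 17.5600 19.8000 18.3423 3.9743 2.6755 0.3120 0.0000] k=[3 11 16 19 16 0 1 0 0]
t=13: x=[3.6910 10.5128 15.6715 18.4000 14.8211 1.7333 0.8238 0.1040 0.0000] k=[2 12 18 14 12 0 2 3 0]
t=14: x=[2.9131 11.3995 16.8641 14.2000 11.0955 1.4275 1.9557 2.7007 0.3149] k=[5 10 13 18 14 0 0 6 5]
t=15: x=[5.3455 9.6265 13.0886 17.1000 13.1097 1.4275 0.6179 5.4981 5.3388] k=[1 6 16 14 18 3 3 6 3]
t=16: x=[1.4558 6.3799 14.6779 14.6000 16.2299 4.5851 3.3950 5.6016 3.4582] k=[0 10 13 13 20 0 0 1 7]
t=17: x=[0.9703 9.1342 12.5920 13.7000 17.4371 2.0390 0.1030 1.5589 6.6945] k=[6 10 13 10 13 0 0 7 10]
t=18: x=[6.2222 9.7249 12.2941 10.6000 11.4984 1.3256 0.7208 6.8425 10.1265] k=[6 5 11 13 14 0 0 12 15]
t=19: x=[5.7351 5.5936 10.5073 12.9000 12.6062 1.4275 1.2355 11.4833 15.3011] k=[7 8 11 8 16 0 0 11 12]
t=20: x=[6.9045 8.0517 10.3088 9.1000 13.7138 1.6314 1.1326 10.3507 12.4071] k=[12 7 5 12 17 3 0 9 13]
t=21: x=[11.2010 7.1665 5.8451 11.8000 15.2236 4.1779 1.2355 8.8044 13.1315] k=[10 9 8 14 18 5 0 12 10]
t=22: x=[9.6371 8.8389 8.6219 13.8000 16.4311 5.9078 1.7499 10.9686 10.6454] k=[10 14 10 9 17 11 0 11 9]

[0.1190, 0.1667, 0.1190, 0.1071, 0.2024, 0.1310, 0.0000, 0.1310, 0.1071]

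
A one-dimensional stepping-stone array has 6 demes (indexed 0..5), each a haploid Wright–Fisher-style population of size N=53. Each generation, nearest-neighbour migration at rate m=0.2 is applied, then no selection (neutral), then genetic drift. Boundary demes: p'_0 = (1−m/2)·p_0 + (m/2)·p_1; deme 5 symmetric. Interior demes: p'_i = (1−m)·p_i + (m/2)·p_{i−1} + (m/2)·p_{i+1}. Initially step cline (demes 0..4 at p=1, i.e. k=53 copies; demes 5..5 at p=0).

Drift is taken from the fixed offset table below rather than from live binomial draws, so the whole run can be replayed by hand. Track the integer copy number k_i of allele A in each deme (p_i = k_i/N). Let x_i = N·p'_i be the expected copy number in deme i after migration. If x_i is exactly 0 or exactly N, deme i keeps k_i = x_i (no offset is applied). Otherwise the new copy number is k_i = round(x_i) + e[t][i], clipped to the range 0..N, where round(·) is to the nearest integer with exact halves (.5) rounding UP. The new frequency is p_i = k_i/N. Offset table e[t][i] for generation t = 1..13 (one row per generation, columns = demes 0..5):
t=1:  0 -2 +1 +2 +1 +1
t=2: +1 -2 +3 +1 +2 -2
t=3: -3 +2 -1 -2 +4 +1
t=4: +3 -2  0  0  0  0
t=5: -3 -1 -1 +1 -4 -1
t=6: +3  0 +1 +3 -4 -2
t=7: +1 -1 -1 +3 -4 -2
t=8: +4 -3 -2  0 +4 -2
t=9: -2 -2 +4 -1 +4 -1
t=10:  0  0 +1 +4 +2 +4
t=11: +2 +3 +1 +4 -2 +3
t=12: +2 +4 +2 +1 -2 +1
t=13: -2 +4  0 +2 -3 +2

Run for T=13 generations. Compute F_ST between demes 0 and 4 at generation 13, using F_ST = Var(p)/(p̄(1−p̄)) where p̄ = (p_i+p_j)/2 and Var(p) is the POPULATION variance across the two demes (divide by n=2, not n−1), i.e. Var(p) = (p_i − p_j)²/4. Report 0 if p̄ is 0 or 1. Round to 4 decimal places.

0.2045

t=0: k=[53 53 53 53 53 0]
t=1: x=[53.0000 53.0000 53.0000 53.0000 47.7000 5.3000] k=[53 53 53 53 49 6]
t=2: x=[53.0000 53.0000 53.0000 52.6000 45.1000 10.3000] k=[53 53 53 53 47 8]
t=3: x=[53.0000 53.0000 53.0000 52.4000 43.7000 11.9000] k=[53 53 53 50 48 13]
t=4: x=[53.0000 53.0000 52.7000 50.1000 44.7000 16.5000] k=[53 53 53 50 45 17]
t=5: x=[53.0000 53.0000 52.7000 49.8000 42.7000 19.8000] k=[53 53 52 51 39 19]
t=6: x=[53.0000 52.9000 52.0000 49.9000 38.2000 21.0000] k=[53 53 53 53 34 19]
t=7: x=[53.0000 53.0000 53.0000 51.1000 34.4000 20.5000] k=[53 53 53 53 30 19]
t=8: x=[53.0000 53.0000 53.0000 50.7000 31.2000 20.1000] k=[53 53 53 51 35 18]
t=9: x=[53.0000 53.0000 52.8000 49.6000 34.9000 19.7000] k=[53 53 53 49 39 19]
t=10: x=[53.0000 53.0000 52.6000 48.4000 38.0000 21.0000] k=[53 53 53 52 40 25]
t=11: x=[53.0000 53.0000 52.9000 50.9000 39.7000 26.5000] k=[53 53 53 53 38 30]
t=12: x=[53.0000 53.0000 53.0000 51.5000 38.7000 30.8000] k=[53 53 53 53 37 32]
t=13: x=[53.0000 53.0000 53.0000 51.4000 38.1000 32.5000] k=[53 53 53 53 35 35]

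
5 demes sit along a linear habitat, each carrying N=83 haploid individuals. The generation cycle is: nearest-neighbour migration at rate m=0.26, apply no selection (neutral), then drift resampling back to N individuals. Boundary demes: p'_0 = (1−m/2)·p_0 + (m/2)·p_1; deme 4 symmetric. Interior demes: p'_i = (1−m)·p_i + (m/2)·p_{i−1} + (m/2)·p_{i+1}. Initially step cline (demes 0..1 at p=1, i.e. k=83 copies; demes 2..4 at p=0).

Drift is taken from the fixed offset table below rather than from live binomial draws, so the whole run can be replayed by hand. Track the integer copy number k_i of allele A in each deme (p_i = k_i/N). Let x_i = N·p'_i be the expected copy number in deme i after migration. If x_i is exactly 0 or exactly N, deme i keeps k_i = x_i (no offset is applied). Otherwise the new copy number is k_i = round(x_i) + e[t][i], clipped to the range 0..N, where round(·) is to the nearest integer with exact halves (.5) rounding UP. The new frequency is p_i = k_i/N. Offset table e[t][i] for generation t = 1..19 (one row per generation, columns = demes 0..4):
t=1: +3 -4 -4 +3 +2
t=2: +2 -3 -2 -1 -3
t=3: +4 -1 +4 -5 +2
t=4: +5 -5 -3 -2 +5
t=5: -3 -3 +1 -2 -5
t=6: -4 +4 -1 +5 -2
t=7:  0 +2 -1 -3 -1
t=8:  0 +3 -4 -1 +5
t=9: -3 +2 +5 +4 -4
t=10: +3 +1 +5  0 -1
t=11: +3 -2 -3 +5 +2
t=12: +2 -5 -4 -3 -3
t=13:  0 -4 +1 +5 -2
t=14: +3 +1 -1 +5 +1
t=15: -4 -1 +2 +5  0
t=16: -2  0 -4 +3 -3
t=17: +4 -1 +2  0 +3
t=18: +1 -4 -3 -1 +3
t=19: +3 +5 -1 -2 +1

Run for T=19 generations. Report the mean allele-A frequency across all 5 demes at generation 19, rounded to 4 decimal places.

0.4120

t=0: k=[83 83 0 0 0]
t=1: x=[83.0000 72.2100 10.7900 0.0000 0.0000] k=[83 68 7 0 0]
t=2: x=[81.0500 62.0200 14.0200 0.9100 0.0000] k=[83 59 12 0 0]
t=3: x=[79.8800 56.0100 16.5500 1.5600 0.0000] k=[83 55 21 0 0]
t=4: x=[79.3600 54.2200 22.6900 2.7300 0.0000] k=[83 49 20 1 0]
t=5: x=[78.5800 49.6500 21.3000 3.3400 0.1300] k=[76 47 22 1 0]
t=6: x=[72.2300 47.5200 22.5200 3.6000 0.1300] k=[68 52 22 9 0]
t=7: x=[65.9200 50.1800 24.2100 9.5200 1.1700] k=[66 52 23 7 0]
t=8: x=[64.1800 50.0500 24.6900 8.1700 0.9100] k=[64 53 21 7 6]
t=9: x=[62.5700 50.2700 23.3400 8.6900 6.1300] k=[60 52 28 13 2]
t=10: x=[58.9600 49.9200 29.1700 13.5200 3.4300] k=[62 51 34 14 2]
t=11: x=[60.5700 50.2200 33.6100 15.0400 3.5600] k=[64 48 31 20 6]
t=12: x=[61.9200 47.8700 31.7800 19.6100 7.8200] k=[64 43 28 17 5]
t=13: x=[61.2700 43.7800 28.5200 16.8700 6.5600] k=[61 40 30 22 5]
t=14: x=[58.2700 41.4300 30.2600 20.8300 7.2100] k=[61 42 29 26 8]
t=15: x=[58.5300 42.7800 30.3000 24.0500 10.3400] k=[55 42 32 29 10]
t=16: x=[53.3100 42.3900 32.9100 26.9200 12.4700] k=[51 42 29 30 9]
t=17: x=[49.8300 41.4800 30.8200 27.1400 11.7300] k=[54 40 33 27 15]
t=18: x=[52.1800 40.9100 33.1300 26.2200 16.5600] k=[53 37 30 25 20]
t=19: x=[50.9200 38.1700 30.2600 25.0000 20.6500] k=[54 43 29 23 22]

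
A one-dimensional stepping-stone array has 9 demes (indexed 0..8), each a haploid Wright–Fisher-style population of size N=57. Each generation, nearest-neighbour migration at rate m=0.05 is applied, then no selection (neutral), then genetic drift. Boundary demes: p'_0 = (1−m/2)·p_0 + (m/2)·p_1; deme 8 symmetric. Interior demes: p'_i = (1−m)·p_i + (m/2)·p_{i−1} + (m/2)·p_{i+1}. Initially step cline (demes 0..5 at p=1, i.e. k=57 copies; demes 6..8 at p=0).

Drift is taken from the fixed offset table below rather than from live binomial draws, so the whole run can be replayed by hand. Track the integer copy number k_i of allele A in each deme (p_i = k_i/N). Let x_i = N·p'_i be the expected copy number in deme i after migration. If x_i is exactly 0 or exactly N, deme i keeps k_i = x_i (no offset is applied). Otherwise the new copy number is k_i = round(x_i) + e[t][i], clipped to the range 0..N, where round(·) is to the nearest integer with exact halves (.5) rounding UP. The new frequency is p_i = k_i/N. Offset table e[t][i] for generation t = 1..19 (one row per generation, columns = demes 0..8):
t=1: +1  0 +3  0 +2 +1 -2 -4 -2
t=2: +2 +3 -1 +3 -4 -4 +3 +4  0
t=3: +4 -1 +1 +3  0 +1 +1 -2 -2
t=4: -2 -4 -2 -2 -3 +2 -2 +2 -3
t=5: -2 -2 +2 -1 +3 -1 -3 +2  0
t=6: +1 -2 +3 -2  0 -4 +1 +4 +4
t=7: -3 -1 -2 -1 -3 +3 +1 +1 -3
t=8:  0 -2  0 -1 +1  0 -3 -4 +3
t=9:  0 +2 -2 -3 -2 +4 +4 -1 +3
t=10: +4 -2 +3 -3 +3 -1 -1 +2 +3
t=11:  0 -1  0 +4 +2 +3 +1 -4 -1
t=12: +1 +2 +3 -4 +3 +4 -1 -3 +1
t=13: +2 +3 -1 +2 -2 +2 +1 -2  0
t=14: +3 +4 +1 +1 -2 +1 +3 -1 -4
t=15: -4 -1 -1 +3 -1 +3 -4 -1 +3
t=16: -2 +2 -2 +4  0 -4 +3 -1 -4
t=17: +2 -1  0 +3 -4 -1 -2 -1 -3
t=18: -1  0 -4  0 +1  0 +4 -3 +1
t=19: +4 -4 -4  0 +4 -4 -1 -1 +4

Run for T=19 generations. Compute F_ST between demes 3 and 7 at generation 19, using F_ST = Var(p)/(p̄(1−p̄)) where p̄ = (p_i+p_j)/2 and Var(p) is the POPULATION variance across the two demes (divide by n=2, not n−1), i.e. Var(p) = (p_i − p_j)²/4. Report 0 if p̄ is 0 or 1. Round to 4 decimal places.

1.0000

t=0: k=[57 57 57 57 57 57 0 0 0]
t=1: x=[57.0000 57.0000 57.0000 57.0000 57.0000 55.5750 1.4250 0.0000 0.0000] k=[57 57 57 57 57 57 0 0 0]
t=2: x=[57.0000 57.0000 57.0000 57.0000 57.0000 55.5750 1.4250 0.0000 0.0000] k=[57 57 57 57 57 52 4 0 0]
t=3: x=[57.0000 57.0000 57.0000 57.0000 56.8750 50.9250 5.1000 0.1000 0.0000] k=[57 57 57 57 57 52 6 0 0]
t=4: x=[57.0000 57.0000 57.0000 57.0000 56.8750 50.9750 7.0000 0.1500 0.0000] k=[57 57 57 57 54 53 5 2 0]
t=5: x=[57.0000 57.0000 57.0000 56.9250 54.0500 51.8250 6.1250 2.0250 0.0500] k=[57 57 57 56 57 51 3 4 0]
t=6: x=[57.0000 57.0000 56.9750 56.0500 56.8250 49.9500 4.2250 3.8750 0.1000] k=[57 57 57 54 57 46 5 8 4]
t=7: x=[57.0000 57.0000 56.9250 54.1500 56.6500 45.2500 6.1000 7.8250 4.1000] k=[57 57 55 53 54 48 7 9 1]
t=8: x=[57.0000 56.9500 55.0000 53.0750 53.8250 47.1250 8.0750 8.7500 1.2000] k=[57 55 55 52 55 47 5 5 4]
t=9: x=[56.9500 55.0500 54.9250 52.1500 54.7250 46.1500 6.0500 4.9750 4.0250] k=[57 57 53 49 53 50 10 4 7]
t=10: x=[57.0000 56.9000 53.0000 49.2000 52.8250 49.0750 10.8500 4.2250 6.9250] k=[57 55 56 46 56 48 10 6 10]
t=11: x=[56.9500 55.0750 55.7250 46.5000 55.5500 47.2500 10.8500 6.2000 9.9000] k=[57 54 56 51 57 50 12 2 9]
t=12: x=[56.9250 54.1250 55.8250 51.2750 56.6750 49.2250 12.7000 2.4250 8.8250] k=[57 56 57 47 57 53 12 0 10]
t=13: x=[56.9750 56.0500 56.7250 47.5000 56.6500 52.0750 12.7250 0.5500 9.7500] k=[57 57 56 50 55 54 14 0 10]
t=14: x=[57.0000 56.9750 55.8750 50.2750 54.8500 53.0250 14.6500 0.6000 9.7500] k=[57 57 57 51 53 54 18 0 6]
t=15: x=[57.0000 57.0000 56.8500 51.2000 52.9750 53.0750 18.4500 0.6000 5.8500] k=[57 57 56 54 52 56 14 0 9]
t=16: x=[57.0000 56.9750 55.9750 54.0000 52.1500 54.8500 14.7000 0.5750 8.7750] k=[57 57 54 57 52 51 18 0 5]
t=17: x=[57.0000 56.9250 54.1500 56.8000 52.1000 50.2000 18.3750 0.5750 4.8750] k=[57 56 54 57 48 49 16 0 2]
t=18: x=[56.9750 55.9750 54.1250 56.7000 48.2500 48.1500 16.4250 0.4500 1.9500] k=[56 56 50 57 49 48 20 0 3]
t=19: x=[56.0000 55.8500 50.3250 56.6250 49.1750 47.3250 20.2000 0.5750 2.9250] k=[57 52 46 57 53 43 19 0 7]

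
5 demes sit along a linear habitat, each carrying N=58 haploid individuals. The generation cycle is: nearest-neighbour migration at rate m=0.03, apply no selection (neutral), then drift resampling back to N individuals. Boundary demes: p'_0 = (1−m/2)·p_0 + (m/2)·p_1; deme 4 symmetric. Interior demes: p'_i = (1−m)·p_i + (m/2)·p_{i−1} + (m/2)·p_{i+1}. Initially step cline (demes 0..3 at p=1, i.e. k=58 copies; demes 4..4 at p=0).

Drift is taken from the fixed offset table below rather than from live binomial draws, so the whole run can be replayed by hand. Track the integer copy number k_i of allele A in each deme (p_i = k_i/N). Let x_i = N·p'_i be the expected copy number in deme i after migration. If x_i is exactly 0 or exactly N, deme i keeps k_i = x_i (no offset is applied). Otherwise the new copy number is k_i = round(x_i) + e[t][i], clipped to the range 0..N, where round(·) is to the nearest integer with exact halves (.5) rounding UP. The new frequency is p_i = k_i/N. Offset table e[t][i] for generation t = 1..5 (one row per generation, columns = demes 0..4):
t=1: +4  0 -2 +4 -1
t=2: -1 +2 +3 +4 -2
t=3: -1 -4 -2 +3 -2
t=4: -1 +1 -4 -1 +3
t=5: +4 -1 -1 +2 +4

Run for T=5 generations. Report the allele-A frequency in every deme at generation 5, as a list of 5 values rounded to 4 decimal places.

t=0: k=[58 58 58 58 0]
t=1: x=[58.0000 58.0000 58.0000 57.1300 0.8700] k=[58 58 58 58 0]
t=2: x=[58.0000 58.0000 58.0000 57.1300 0.8700] k=[58 58 58 58 0]
t=3: x=[58.0000 58.0000 58.0000 57.1300 0.8700] k=[58 58 58 58 0]
t=4: x=[58.0000 58.0000 58.0000 57.1300 0.8700] k=[58 58 58 56 4]
t=5: x=[58.0000 58.0000 57.9700 55.2500 4.7800] k=[58 58 57 57 9]

[1.0000, 1.0000, 0.9828, 0.9828, 0.1552]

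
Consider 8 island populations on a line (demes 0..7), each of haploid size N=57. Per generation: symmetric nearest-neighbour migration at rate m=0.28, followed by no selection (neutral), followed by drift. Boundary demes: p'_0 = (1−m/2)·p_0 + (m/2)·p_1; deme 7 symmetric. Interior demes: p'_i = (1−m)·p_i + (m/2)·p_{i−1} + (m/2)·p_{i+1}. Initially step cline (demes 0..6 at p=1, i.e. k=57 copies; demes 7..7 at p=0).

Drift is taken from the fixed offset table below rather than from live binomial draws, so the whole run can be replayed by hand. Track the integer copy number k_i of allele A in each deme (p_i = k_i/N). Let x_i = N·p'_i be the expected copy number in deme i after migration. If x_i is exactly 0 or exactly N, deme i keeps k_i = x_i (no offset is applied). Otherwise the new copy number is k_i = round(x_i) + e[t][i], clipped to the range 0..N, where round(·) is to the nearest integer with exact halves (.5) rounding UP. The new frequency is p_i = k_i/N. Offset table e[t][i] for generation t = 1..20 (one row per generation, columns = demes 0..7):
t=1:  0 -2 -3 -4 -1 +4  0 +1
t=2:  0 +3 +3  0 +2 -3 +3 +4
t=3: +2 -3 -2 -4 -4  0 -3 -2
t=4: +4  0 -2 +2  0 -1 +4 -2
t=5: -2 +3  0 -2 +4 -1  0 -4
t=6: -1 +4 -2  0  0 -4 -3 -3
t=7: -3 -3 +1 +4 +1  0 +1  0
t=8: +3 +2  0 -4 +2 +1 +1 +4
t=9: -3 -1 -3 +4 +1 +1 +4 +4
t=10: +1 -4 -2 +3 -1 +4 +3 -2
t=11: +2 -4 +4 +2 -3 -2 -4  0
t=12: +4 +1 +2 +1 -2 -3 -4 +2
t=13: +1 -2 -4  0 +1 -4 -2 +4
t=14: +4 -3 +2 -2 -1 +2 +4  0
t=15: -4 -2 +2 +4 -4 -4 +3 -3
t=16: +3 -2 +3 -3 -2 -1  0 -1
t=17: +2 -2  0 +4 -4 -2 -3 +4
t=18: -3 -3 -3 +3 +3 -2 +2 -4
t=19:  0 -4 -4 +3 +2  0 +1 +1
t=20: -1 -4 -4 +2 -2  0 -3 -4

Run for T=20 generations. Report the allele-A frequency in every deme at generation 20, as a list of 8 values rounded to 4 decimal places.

[0.8596, 0.7193, 0.7719, 0.9825, 0.7895, 0.7018, 0.6491, 0.6140]

t=0: k=[57 57 57 57 57 57 57 0]
t=1: x=[57.0000 57.0000 57.0000 57.0000 57.0000 57.0000 49.0200 7.9800] k=[57 57 57 57 57 57 49 9]
t=2: x=[57.0000 57.0000 57.0000 57.0000 57.0000 55.8800 44.5200 14.6000] k=[57 57 57 57 57 53 48 19]
t=3: x=[57.0000 57.0000 57.0000 57.0000 56.4400 52.8600 44.6400 23.0600] k=[57 57 57 57 52 53 42 21]
t=4: x=[57.0000 57.0000 57.0000 56.3000 52.8400 51.3200 40.6000 23.9400] k=[57 57 57 57 53 50 45 22]
t=5: x=[57.0000 57.0000 57.0000 56.4400 53.1400 49.7200 42.4800 25.2200] k=[57 57 57 54 57 49 42 21]
t=6: x=[57.0000 57.0000 56.5800 54.8400 55.4600 49.1400 40.0400 23.9400] k=[57 57 55 55 55 45 37 21]
t=7: x=[57.0000 56.7200 55.2800 55.0000 53.6000 45.2800 35.8800 23.2400] k=[57 54 56 57 55 45 37 23]
t=8: x=[56.5800 54.7000 55.8600 56.5800 53.8800 45.2800 36.1600 24.9600] k=[57 57 56 53 56 46 37 29]
t=9: x=[57.0000 56.8600 55.7200 53.8400 54.1800 46.1400 37.1400 30.1200] k=[57 56 53 57 55 47 41 34]
t=10: x=[56.8600 55.7200 53.9800 56.1600 54.1600 47.2800 40.8600 34.9800] k=[57 52 52 57 53 51 44 33]
t=11: x=[56.3000 52.7000 52.7000 55.7400 53.2800 50.3000 43.4400 34.5400] k=[57 49 57 57 50 48 39 35]
t=12: x=[55.8800 51.2400 55.8800 56.0200 50.7000 47.0200 39.7000 35.5600] k=[57 52 57 57 49 44 36 38]
t=13: x=[56.3000 53.4000 56.3000 55.8800 49.4200 43.5800 37.4000 37.7200] k=[57 51 52 56 50 40 35 42]
t=14: x=[56.1600 51.9800 52.4200 54.6000 49.4400 40.7000 36.6800 41.0200] k=[57 49 54 53 48 43 41 41]
t=15: x=[55.8800 50.8200 53.1600 52.4400 48.0000 43.4200 41.2800 41.0000] k=[52 49 55 56 44 39 44 38]
t=16: x=[51.5800 50.2600 54.3000 54.1800 44.9800 40.4000 42.4600 38.8400] k=[55 48 57 51 43 39 42 38]
t=17: x=[54.0200 50.2400 54.9000 50.7200 43.5600 39.9800 41.0200 38.5600] k=[56 48 55 55 40 38 38 43]
t=18: x=[54.8800 50.1000 54.0200 52.9000 41.8200 38.2800 38.7000 42.3000] k=[52 47 51 56 45 36 41 38]
t=19: x=[51.3000 48.2600 51.1400 53.7600 45.2800 37.9600 39.8800 38.4200] k=[51 44 47 57 47 38 41 39]
t=20: x=[50.0200 45.4000 47.9800 54.2000 47.1400 39.6800 40.3000 39.2800] k=[49 41 44 56 45 40 37 35]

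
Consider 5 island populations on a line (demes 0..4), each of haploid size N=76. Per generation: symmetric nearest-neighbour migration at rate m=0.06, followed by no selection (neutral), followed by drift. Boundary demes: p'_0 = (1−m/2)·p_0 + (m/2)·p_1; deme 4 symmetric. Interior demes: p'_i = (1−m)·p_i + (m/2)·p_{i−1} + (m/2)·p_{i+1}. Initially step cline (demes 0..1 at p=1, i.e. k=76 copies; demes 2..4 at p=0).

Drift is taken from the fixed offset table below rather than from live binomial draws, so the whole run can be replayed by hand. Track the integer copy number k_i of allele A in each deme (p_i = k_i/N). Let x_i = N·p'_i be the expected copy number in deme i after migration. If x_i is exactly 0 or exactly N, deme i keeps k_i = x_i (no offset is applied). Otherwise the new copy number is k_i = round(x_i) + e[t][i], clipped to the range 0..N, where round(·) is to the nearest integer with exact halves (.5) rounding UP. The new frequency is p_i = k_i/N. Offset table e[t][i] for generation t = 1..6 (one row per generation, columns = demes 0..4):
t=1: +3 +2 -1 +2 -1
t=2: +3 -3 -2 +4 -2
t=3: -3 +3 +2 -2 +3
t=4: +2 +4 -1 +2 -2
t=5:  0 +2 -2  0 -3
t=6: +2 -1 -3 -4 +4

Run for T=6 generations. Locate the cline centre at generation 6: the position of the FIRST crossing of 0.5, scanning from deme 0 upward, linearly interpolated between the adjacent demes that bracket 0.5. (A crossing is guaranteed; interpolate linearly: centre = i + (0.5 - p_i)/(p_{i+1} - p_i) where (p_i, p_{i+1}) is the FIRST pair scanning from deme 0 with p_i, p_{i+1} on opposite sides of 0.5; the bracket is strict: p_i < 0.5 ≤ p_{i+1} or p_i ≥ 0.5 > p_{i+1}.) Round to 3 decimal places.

1.500

t=0: k=[76 76 0 0 0]
t=1: x=[76.0000 73.7200 2.2800 0.0000 0.0000] k=[76 76 1 0 0]
t=2: x=[76.0000 73.7500 3.2200 0.0300 0.0000] k=[76 71 1 4 0]
t=3: x=[75.8500 69.0500 3.1900 3.7900 0.1200] k=[73 72 5 2 3]
t=4: x=[72.9700 70.0200 6.9200 2.1200 2.9700] k=[75 74 6 4 1]
t=5: x=[74.9700 71.9900 7.9800 3.9700 1.0900] k=[75 74 6 4 0]
t=6: x=[74.9700 71.9900 7.9800 3.9400 0.1200] k=[76 71 5 0 4]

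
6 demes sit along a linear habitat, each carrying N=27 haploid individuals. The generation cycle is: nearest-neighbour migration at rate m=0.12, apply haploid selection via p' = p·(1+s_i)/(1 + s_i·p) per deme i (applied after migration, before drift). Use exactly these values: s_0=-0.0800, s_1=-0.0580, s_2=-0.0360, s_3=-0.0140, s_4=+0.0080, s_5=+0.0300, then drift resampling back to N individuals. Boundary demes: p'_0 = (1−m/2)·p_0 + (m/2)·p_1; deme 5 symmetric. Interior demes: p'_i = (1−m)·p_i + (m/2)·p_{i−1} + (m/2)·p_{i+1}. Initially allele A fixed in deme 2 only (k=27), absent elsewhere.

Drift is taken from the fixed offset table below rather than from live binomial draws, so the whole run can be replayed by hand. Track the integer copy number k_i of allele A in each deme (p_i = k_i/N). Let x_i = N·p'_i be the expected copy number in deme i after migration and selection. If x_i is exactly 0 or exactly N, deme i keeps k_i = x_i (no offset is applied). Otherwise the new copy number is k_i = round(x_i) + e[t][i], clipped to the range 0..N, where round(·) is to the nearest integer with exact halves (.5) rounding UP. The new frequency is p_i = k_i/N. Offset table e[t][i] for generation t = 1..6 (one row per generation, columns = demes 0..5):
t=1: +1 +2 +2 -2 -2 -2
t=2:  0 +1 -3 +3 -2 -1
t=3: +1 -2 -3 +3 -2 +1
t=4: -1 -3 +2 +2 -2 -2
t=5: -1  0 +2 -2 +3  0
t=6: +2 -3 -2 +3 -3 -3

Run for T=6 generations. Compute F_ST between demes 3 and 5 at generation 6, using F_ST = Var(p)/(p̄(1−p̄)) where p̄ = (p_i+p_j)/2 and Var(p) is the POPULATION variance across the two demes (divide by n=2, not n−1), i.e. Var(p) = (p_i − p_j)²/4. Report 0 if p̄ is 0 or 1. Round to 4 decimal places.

0.2857

t=0: k=[0 0 27 0 0 0]
t=1: x=[0.0000 1.5314 23.6540 1.5987 0.0000 0.0000] k=[0 4 26 0 0 0]
t=2: x=[0.2210 4.8382 22.9966 1.5394 0.0000 0.0000] k=[0 6 20 5 0 0]
t=3: x=[0.3316 6.1903 18.0419 5.5377 0.3024 0.0000] k=[1 4 15 9 0 0]
t=4: x=[1.0894 4.2612 13.7327 8.7365 0.5442 0.0000] k=[0 1 16 11 0 0]
t=5: x=[0.0552 1.7402 14.5544 10.5492 0.6651 0.0000] k=[0 2 17 9 4 0]
t=6: x=[0.1104 2.6345 15.3780 9.0948 4.0876 0.2471] k=[2 0 13 12 1 0]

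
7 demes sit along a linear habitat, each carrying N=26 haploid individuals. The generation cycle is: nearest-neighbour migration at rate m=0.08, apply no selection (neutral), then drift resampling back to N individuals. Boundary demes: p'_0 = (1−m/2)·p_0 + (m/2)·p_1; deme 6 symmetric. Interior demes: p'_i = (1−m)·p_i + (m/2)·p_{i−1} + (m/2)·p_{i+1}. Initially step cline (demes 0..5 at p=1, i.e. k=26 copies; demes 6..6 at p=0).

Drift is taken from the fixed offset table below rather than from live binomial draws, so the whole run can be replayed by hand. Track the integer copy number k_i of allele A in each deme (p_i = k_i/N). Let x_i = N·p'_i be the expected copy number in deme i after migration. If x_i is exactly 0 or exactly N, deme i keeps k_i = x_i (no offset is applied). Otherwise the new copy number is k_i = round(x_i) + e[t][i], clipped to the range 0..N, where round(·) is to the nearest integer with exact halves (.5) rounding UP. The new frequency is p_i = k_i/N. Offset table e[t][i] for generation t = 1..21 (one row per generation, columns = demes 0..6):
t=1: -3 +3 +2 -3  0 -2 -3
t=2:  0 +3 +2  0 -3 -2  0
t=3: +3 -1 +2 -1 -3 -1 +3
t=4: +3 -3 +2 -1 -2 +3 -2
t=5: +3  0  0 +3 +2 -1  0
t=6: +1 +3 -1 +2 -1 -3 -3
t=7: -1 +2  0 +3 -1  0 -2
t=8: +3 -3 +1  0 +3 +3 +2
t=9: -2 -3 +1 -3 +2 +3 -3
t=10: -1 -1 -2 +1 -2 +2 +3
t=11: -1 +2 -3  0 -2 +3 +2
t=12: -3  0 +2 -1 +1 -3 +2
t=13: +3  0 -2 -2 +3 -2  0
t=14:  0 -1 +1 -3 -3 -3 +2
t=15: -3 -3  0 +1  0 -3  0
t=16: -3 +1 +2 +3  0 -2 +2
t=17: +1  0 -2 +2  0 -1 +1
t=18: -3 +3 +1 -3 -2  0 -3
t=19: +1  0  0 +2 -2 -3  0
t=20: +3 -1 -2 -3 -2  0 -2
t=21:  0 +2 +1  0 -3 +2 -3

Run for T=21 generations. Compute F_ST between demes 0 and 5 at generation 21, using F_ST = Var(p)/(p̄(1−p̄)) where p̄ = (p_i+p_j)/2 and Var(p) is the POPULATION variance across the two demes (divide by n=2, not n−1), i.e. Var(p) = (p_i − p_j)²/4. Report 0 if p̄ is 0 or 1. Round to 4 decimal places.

0.1930

t=0: k=[26 26 26 26 26 26 0]
t=1: x=[26.0000 26.0000 26.0000 26.0000 26.0000 24.9600 1.0400] k=[26 26 26 26 26 23 0]
t=2: x=[26.0000 26.0000 26.0000 26.0000 25.8800 22.2000 0.9200] k=[26 26 26 26 23 20 1]
t=3: x=[26.0000 26.0000 26.0000 25.8800 23.0000 19.3600 1.7600] k=[26 26 26 25 20 18 5]
t=4: x=[26.0000 26.0000 25.9600 24.8400 20.1200 17.5600 5.5200] k=[26 26 26 24 18 21 4]
t=5: x=[26.0000 26.0000 25.9200 23.8400 18.3600 20.2000 4.6800] k=[26 26 26 26 20 19 5]
t=6: x=[26.0000 26.0000 26.0000 25.7600 20.2000 18.4800 5.5600] k=[26 26 26 26 19 15 3]
t=7: x=[26.0000 26.0000 26.0000 25.7200 19.1200 14.6800 3.4800] k=[26 26 26 26 18 15 1]
t=8: x=[26.0000 26.0000 26.0000 25.6800 18.2000 14.5600 1.5600] k=[26 26 26 26 21 18 4]
t=9: x=[26.0000 26.0000 26.0000 25.8000 21.0800 17.5600 4.5600] k=[26 26 26 23 23 21 2]
t=10: x=[26.0000 26.0000 25.8800 23.1200 22.9200 20.3200 2.7600] k=[26 26 24 24 21 22 6]
t=11: x=[26.0000 25.9200 24.0800 23.8800 21.1600 21.3200 6.6400] k=[26 26 21 24 19 24 9]
t=12: x=[26.0000 25.8000 21.3200 23.6800 19.4000 23.2000 9.6000] k=[26 26 23 23 20 20 12]
t=13: x=[26.0000 25.8800 23.1200 22.8800 20.1200 19.6800 12.3200] k=[26 26 21 21 23 18 12]
t=14: x=[26.0000 25.8000 21.2000 21.0800 22.7200 17.9600 12.2400] k=[26 25 22 18 20 15 14]
t=15: x=[25.9600 24.9200 21.9600 18.2400 19.7200 15.1600 14.0400] k=[23 22 22 19 20 12 14]
t=16: x=[22.9600 22.0400 21.8800 19.1600 19.6400 12.4000 13.9200] k=[20 23 24 22 20 10 16]
t=17: x=[20.1200 22.9200 23.8800 22.0000 19.6800 10.6400 15.7600] k=[21 23 22 24 20 10 17]
t=18: x=[21.0800 22.8800 22.1200 23.7600 19.7600 10.6800 16.7200] k=[18 26 23 21 18 11 14]
t=19: x=[18.3200 25.5600 23.0400 20.9600 17.8400 11.4000 13.8800] k=[19 26 23 23 16 8 14]
t=20: x=[19.2800 25.6000 23.1200 22.7200 15.9600 8.5600 13.7600] k=[22 25 21 20 14 9 12]
t=21: x=[22.1200 24.7200 21.1200 19.8000 14.0400 9.3200 11.8800] k=[22 26 22 20 11 11 9]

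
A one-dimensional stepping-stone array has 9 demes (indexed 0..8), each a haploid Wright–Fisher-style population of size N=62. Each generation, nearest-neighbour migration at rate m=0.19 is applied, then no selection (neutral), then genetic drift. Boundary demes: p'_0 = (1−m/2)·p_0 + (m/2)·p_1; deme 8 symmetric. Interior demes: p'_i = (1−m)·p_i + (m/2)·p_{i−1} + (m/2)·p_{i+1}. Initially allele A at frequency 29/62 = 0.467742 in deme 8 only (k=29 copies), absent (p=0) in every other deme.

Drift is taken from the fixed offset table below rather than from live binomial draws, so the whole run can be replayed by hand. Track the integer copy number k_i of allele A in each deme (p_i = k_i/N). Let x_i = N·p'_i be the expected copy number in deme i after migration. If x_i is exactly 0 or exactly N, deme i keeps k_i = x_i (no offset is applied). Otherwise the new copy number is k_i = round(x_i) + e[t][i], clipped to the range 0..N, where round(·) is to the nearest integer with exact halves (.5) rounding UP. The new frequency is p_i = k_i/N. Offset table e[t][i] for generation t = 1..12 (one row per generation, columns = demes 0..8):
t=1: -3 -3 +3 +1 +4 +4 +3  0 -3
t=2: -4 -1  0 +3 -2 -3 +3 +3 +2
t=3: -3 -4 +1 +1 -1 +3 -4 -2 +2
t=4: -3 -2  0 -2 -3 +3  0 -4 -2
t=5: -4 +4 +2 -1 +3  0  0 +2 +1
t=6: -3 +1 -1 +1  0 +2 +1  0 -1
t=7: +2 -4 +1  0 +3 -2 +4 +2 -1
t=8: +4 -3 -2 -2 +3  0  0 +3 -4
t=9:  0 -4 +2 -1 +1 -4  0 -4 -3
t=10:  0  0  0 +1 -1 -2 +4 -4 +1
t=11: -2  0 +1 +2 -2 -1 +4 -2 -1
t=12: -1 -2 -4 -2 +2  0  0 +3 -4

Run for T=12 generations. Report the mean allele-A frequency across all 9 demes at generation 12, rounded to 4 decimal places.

t=0: k=[0 0 0 0 0 0 0 0 29]
t=1: x=[0.0000 0.0000 0.0000 0.0000 0.0000 0.0000 0.0000 2.7550 26.2450] k=[0 0 0 0 0 0 0 3 23]
t=2: x=[0.0000 0.0000 0.0000 0.0000 0.0000 0.0000 0.2850 4.6150 21.1000] k=[0 0 0 0 0 0 3 8 23]
t=3: x=[0.0000 0.0000 0.0000 0.0000 0.0000 0.2850 3.1900 8.9500 21.5750] k=[0 0 0 0 0 3 0 7 24]
t=4: x=[0.0000 0.0000 0.0000 0.0000 0.2850 2.4300 0.9500 7.9500 22.3850] k=[0 0 0 0 0 5 1 4 20]
t=5: x=[0.0000 0.0000 0.0000 0.0000 0.4750 4.1450 1.6650 5.2350 18.4800] k=[0 0 0 0 3 4 2 7 19]
t=6: x=[0.0000 0.0000 0.0000 0.2850 2.8100 3.7150 2.6650 7.6650 17.8600] k=[0 0 0 1 3 6 4 8 17]
t=7: x=[0.0000 0.0000 0.0950 1.0950 3.0950 5.5250 4.5700 8.4750 16.1450] k=[0 0 1 1 6 4 9 10 15]
t=8: x=[0.0000 0.0950 0.9050 1.4750 5.3350 4.6650 8.6200 10.3800 14.5250] k=[0 0 0 0 8 5 9 13 11]
t=9: x=[0.0000 0.0000 0.0000 0.7600 6.9550 5.6650 9.0000 12.4300 11.1900] k=[0 0 0 0 8 2 9 8 8]
t=10: x=[0.0000 0.0000 0.0000 0.7600 6.6700 3.2350 8.2400 8.0950 8.0000] k=[0 0 0 2 6 1 12 4 9]
t=11: x=[0.0000 0.0000 0.1900 2.1900 5.1450 2.5200 10.1950 5.2350 8.5250] k=[0 0 1 4 3 2 14 3 8]
t=12: x=[0.0000 0.0950 1.1900 3.6200 3.0000 3.2350 11.8150 4.5200 7.5250] k=[0 0 0 2 5 3 12 8 4]

0.0609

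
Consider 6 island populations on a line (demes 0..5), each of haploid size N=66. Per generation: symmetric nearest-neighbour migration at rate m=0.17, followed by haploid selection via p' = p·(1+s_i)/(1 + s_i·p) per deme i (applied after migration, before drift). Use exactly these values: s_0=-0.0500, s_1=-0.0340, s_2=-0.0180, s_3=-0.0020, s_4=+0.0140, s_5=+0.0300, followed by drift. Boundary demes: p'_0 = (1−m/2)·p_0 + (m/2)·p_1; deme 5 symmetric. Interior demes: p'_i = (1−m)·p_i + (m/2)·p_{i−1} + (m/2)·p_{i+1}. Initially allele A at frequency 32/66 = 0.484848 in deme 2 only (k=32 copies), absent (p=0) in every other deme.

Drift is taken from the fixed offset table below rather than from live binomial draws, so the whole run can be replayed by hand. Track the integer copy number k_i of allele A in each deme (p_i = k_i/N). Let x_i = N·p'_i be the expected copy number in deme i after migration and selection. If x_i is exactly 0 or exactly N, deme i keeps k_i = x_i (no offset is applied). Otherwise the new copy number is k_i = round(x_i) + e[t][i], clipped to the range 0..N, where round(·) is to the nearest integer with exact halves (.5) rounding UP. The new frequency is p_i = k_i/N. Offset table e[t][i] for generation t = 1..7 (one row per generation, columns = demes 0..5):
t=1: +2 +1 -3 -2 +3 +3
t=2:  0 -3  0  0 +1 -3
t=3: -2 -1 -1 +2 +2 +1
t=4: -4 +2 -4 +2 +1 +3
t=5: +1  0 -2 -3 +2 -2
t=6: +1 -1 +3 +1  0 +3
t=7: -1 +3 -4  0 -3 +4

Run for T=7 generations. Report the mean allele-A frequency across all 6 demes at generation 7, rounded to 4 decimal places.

t=0: k=[0 0 32 0 0 0]
t=1: x=[0.0000 2.6312 26.2722 2.7148 0.0000 0.0000] k=[0 4 23 1 0 0]
t=2: x=[0.3231 5.1095 19.2663 2.7797 0.0862 0.0000] k=[0 2 19 3 1 0]
t=3: x=[0.1615 3.1690 15.9740 4.1822 1.0999 0.0875] k=[0 2 15 6 3 1]
t=4: x=[0.1615 2.8395 12.9400 6.4983 3.1261 1.2045] k=[0 5 9 8 4 4]
t=5: x=[0.4039 4.7599 8.4404 7.7313 4.3967 4.1125] k=[1 5 6 5 6 2]
t=6: x=[1.2743 4.5949 5.7342 5.1605 5.6464 2.4076] k=[2 4 9 6 6 5]
t=7: x=[2.0649 4.1194 8.1888 6.2437 5.9903 5.2255] k=[1 7 4 6 3 9]

0.0758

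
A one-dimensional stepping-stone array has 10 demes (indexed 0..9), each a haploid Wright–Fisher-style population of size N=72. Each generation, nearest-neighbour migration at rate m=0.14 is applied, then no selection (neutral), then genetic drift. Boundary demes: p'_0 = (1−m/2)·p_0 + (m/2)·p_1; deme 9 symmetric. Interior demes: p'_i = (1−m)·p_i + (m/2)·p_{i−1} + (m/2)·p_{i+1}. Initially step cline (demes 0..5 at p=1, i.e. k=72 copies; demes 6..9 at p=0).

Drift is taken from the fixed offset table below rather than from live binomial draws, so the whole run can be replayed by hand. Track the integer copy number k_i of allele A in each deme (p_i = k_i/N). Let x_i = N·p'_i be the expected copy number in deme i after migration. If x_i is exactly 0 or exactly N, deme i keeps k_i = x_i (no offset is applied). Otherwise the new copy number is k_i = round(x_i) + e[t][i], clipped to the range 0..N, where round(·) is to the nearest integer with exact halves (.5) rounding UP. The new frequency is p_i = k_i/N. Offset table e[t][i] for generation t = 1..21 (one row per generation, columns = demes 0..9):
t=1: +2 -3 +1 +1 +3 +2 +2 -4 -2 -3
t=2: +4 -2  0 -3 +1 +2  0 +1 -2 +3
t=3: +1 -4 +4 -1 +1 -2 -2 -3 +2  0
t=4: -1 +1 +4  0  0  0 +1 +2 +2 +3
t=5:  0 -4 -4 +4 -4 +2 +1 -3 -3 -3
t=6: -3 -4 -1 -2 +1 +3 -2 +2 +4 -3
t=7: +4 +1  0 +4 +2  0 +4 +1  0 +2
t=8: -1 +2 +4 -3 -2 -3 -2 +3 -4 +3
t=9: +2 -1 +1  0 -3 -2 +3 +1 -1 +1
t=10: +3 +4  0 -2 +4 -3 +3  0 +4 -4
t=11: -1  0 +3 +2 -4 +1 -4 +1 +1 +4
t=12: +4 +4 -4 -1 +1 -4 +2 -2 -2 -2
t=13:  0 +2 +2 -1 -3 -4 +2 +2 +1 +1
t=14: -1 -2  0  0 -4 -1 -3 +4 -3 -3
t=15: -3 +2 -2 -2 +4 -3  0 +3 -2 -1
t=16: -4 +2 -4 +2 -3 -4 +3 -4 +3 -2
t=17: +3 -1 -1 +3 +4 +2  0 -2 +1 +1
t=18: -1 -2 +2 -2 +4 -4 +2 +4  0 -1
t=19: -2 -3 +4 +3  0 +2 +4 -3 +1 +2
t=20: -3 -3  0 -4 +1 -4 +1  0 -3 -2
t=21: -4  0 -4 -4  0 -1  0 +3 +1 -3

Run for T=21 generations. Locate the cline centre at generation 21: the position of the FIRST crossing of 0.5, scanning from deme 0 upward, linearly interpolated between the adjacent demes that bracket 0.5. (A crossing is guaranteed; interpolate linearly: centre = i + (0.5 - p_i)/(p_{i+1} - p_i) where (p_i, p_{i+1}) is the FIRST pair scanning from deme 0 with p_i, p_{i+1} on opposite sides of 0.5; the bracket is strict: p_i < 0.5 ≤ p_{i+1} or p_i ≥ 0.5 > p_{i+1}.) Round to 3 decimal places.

t=0: k=[72 72 72 72 72 72 0 0 0 0]
t=1: x=[72.0000 72.0000 72.0000 72.0000 72.0000 66.9600 5.0400 0.0000 0.0000 0.0000] k=[72 72 72 72 72 69 7 0 0 0]
t=2: x=[72.0000 72.0000 72.0000 72.0000 71.7900 64.8700 10.8500 0.4900 0.0000 0.0000] k=[72 72 72 72 72 67 11 1 0 0]
t=3: x=[72.0000 72.0000 72.0000 72.0000 71.6500 63.4300 14.2200 1.6300 0.0700 0.0000] k=[72 72 72 72 72 61 12 0 2 0]
t=4: x=[72.0000 72.0000 72.0000 72.0000 71.2300 58.3400 14.5900 0.9800 1.7200 0.1400] k=[72 72 72 72 71 58 16 3 4 3]
t=5: x=[72.0000 72.0000 72.0000 71.9300 70.1600 55.9700 18.0300 3.9800 3.8600 3.0700] k=[72 72 72 72 66 58 19 1 1 0]
t=6: x=[72.0000 72.0000 72.0000 71.5800 65.8600 55.8300 20.4700 2.2600 0.9300 0.0700] k=[72 72 72 70 67 59 18 4 5 0]
t=7: x=[72.0000 72.0000 71.8600 69.9300 66.6500 56.6900 19.8900 5.0500 4.5800 0.3500] k=[72 72 72 72 69 57 24 6 5 2]
t=8: x=[72.0000 72.0000 72.0000 71.7900 68.3700 55.5300 25.0500 7.1900 4.8600 2.2100] k=[72 72 72 69 66 53 23 10 1 5]
t=9: x=[72.0000 72.0000 71.7900 69.0000 65.3000 51.8100 24.1900 10.2800 1.9100 4.7200] k=[72 72 72 69 62 50 27 11 1 6]
t=10: x=[72.0000 72.0000 71.7900 68.7200 61.6500 49.2300 27.4900 11.4200 2.0500 5.6500] k=[72 72 72 67 66 46 30 11 6 2]
t=11: x=[72.0000 72.0000 71.6500 67.2800 64.6700 46.2800 29.7900 11.9800 6.0700 2.2800] k=[72 72 72 69 61 47 26 13 7 6]
t=12: x=[72.0000 72.0000 71.7900 68.6500 60.5800 46.5100 26.5600 13.4900 7.3500 6.0700] k=[72 72 68 68 62 43 29 11 5 4]
t=13: x=[72.0000 71.7200 68.2800 67.5800 61.0900 43.3500 28.7200 11.8400 5.3500 4.0700] k=[72 72 70 67 58 39 31 14 6 5]
t=14: x=[72.0000 71.8600 69.9300 66.5800 57.3000 39.7700 30.3700 14.6300 6.4900 5.0700] k=[72 70 70 67 53 39 27 19 3 2]
t=15: x=[71.8600 70.1400 69.7900 66.2300 53.0000 39.1400 27.2800 18.4400 4.0500 2.0700] k=[69 72 68 64 57 36 27 21 2 1]
t=16: x=[69.2100 71.5100 68.0000 63.7900 56.0200 36.8400 27.2100 20.0900 3.2600 1.0700] k=[65 72 64 66 53 33 30 16 6 0]
t=17: x=[65.4900 70.9500 64.7000 64.9500 52.5100 34.1900 29.2300 16.2800 6.2800 0.4200] k=[68 70 64 68 57 36 29 14 7 1]
t=18: x=[68.1400 69.4400 64.7000 66.9500 56.3000 36.9800 28.4400 14.5600 7.0700 1.4200] k=[67 67 67 65 60 33 30 19 7 0]
t=19: x=[67.0000 67.0000 66.8600 64.7900 58.4600 34.6800 29.4400 18.9300 7.3500 0.4900] k=[65 64 71 68 58 37 33 16 8 2]
t=20: x=[64.9300 64.5600 70.3000 67.5100 57.2300 38.1900 32.0900 16.6300 8.1400 2.4200] k=[62 62 70 64 58 34 33 17 5 0]
t=21: x=[62.0000 62.5600 69.0200 64.0000 56.7400 35.6100 31.9500 17.2800 5.4900 0.3500] k=[58 63 65 60 57 35 32 20 6 0]

4.955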